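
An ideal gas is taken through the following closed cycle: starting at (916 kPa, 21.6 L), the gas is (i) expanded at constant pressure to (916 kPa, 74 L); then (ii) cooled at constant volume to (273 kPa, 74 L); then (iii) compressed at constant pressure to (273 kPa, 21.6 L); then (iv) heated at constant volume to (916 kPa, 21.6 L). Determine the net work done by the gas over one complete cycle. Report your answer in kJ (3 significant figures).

W_net ≈ 33.7 kJ

Constant-volume legs do no work.
W(i) = (916)(74 − 21.6) = 47998 J; W(iii) = (273)(21.6 − 74) = -14305 J.
W_net = 47998 − 14305 = 33693 J (the clockwise enclosed area).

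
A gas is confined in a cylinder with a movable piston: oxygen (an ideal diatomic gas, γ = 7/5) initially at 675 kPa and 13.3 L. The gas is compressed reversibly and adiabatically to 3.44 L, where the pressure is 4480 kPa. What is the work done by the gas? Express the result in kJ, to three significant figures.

Adiabatic: W = (P₁V₁ − P₂V₂)/(γ − 1) with γ = 7/5.
P₁V₁ = 8978 J, P₂V₂ = 15411 J.
W = (8978 − 15411) / 0.4 = -16084 J.

W ≈ -16.1 kJ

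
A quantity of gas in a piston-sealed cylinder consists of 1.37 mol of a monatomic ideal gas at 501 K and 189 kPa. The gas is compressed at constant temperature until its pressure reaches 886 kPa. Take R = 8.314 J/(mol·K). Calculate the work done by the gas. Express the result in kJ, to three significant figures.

Isothermal process: W = nRT ln(V₂/V₁) = nRT ln(P₁/P₂).
W = (1.37)(8.314)(501) × ln(189/886)
  = 5706 × ln(0.2133) = 5706 × -1.545
W_by_gas = -8816 J.

W ≈ -8.82 kJ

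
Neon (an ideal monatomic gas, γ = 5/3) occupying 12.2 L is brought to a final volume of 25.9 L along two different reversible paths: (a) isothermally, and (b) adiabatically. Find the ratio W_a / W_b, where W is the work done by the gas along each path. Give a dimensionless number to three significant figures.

Path (a) isothermal: W = P₁V₁ ln(V₂/V₁) → W_a/(P₁V₁) = 0.7528.
Path (b) adiabatic: W = P₁V₁(1 − (V₁/V₂)^(γ−1))/(γ−1) → W_b/(P₁V₁) = 0.5919.
W_a / W_b = 0.7528 / 0.5919 = 1.272.

W_a / W_b ≈ 1.27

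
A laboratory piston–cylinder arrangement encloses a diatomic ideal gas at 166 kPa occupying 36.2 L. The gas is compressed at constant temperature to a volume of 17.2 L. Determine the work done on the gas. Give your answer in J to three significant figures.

Isothermal: W = nRT ln(V₂/V₁) = P₁V₁ ln(V₂/V₁).
P₁V₁ = (166 kPa)(36.2 L) = 6009 J.
W = 6009 × ln(17.2/36.2) = 6009 × -0.7441
W_by_gas = -4472 J; work on gas = −W_by = 4472 J.

W ≈ 4470 J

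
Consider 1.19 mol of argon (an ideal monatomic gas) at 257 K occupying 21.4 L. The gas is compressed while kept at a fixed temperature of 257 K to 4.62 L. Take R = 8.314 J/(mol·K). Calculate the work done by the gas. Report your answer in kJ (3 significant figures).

Isothermal: W = nRT ln(V₂/V₁).
W = (1.19)(8.314)(257) × ln(4.62/21.4)
  = 2543 × -1.533
W_by_gas = -3898 J.

W ≈ -3.90 kJ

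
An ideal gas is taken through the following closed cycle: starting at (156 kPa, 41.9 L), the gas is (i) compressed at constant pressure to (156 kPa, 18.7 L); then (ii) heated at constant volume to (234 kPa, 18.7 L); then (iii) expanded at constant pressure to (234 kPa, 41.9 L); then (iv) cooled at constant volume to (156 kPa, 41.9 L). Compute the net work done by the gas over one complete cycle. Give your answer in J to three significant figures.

Constant-volume legs do no work.
W(i) = (156)(18.7 − 41.9) = -3619 J; W(iii) = (234)(41.9 − 18.7) = 5429 J.
W_net = -3619 + 5429 = 1810 J (the clockwise enclosed area).

W_net ≈ 1810 J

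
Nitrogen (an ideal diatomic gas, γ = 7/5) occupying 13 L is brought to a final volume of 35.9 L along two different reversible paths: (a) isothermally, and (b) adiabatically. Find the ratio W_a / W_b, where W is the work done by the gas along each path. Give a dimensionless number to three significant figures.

W_a / W_b ≈ 1.22

Path (a) isothermal: W = P₁V₁ ln(V₂/V₁) → W_a/(P₁V₁) = 1.016.
Path (b) adiabatic: W = P₁V₁(1 − (V₁/V₂)^(γ−1))/(γ−1) → W_b/(P₁V₁) = 0.8347.
W_a / W_b = 1.016 / 0.8347 = 1.217.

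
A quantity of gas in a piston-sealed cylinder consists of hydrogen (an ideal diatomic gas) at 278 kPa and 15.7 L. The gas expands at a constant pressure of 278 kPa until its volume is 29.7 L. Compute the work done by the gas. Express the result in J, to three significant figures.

Isobaric: W = P ΔV.
W = (278 kPa)(29.7 − 15.7 L) = (278)(14) = 3892 J.

W ≈ 3890 J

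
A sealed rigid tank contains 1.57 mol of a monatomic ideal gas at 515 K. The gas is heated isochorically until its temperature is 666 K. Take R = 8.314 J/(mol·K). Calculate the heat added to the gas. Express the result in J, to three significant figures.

Q ≈ 2960 J

Constant volume ⇒ W = 0, so Q = ΔU = nCᵥΔT with Cᵥ = 3R/2 = 12.47 J/(mol·K).
ΔU = (1.57)(12.47)(666 − 515) = 2956 J.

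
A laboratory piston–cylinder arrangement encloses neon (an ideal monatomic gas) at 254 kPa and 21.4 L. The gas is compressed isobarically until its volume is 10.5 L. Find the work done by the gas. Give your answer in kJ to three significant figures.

Isobaric: W = P ΔV.
W = (254 kPa)(10.5 − 21.4 L) = (254)(-10.9) = -2769 J.

W ≈ -2.77 kJ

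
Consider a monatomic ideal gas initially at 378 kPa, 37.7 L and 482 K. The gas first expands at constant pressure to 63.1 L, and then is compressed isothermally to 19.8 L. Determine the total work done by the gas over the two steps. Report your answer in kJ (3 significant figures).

Step 1 (isobaric): W = PΔV = (378 kPa)(63.1 − 37.7 L) = 9601 J.
After step 1: P = 378 kPa, V = 63.1 L, T = 806.7 K.
Step 2 (isothermal): W = P₁V₁ ln(V₂/V₁) = (23852) ln(19.8/63.1) = -27645 J.
W_total = 9601 − 27645 = -18044 J.

W_total ≈ -18.0 kJ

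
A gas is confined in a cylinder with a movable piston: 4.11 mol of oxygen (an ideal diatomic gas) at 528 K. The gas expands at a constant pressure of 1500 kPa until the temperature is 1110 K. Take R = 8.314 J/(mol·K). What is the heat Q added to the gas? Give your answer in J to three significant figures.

Q ≈ 69600 J

Isobaric: W = nRΔT = (4.11)(8.314)(582) = 19887 J.
ΔU = nCᵥΔT with Cᵥ = 5R/2: ΔU = (4.11)(20.79)(582) = 49718 J.
Q = ΔU + W = 49718 + 19887 = 69605 J.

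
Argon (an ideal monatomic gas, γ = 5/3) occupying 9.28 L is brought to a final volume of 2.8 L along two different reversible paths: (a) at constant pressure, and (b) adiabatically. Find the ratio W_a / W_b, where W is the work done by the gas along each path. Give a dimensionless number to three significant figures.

W_a / W_b ≈ 0.381

Path (a) isobaric: W = P₁(V₂ − V₁) → W_a/(P₁V₁) = -0.6983.
Path (b) adiabatic: W = P₁V₁(1 − (V₁/V₂)^(γ−1))/(γ−1) → W_b/(P₁V₁) = -1.834.
W_a / W_b = -0.6983 / -1.834 = 0.3807.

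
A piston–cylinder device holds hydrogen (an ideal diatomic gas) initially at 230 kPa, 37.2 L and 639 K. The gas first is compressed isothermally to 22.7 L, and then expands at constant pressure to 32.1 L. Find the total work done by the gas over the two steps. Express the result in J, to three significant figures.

W_total ≈ -683 J

Step 1 (isothermal): W = P₁V₁ ln(V₂/V₁) = (8556) ln(22.7/37.2) = -4226 J.
After step 1: P = 376.9 kPa, V = 22.7 L, T = 639 K.
Step 2 (isobaric): W = PΔV = (376.9 kPa)(32.1 − 22.7 L) = 3543 J.
W_total = -4226 + 3543 = -683.2 J.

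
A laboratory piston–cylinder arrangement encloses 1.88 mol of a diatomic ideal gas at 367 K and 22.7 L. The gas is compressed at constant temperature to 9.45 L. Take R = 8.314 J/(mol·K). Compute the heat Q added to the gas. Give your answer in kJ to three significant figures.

Isothermal ⇒ ΔU = 0, so Q = W = nRT ln(V₂/V₁).
Q = (1.88)(8.314)(367) ln(9.45/22.7) = 5736 × -0.8764 = -5027 J.

Q ≈ -5.03 kJ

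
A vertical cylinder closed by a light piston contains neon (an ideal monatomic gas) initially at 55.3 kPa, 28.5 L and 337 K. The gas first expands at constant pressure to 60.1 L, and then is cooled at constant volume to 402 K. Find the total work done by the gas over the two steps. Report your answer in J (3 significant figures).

Step 1 (isobaric): W = PΔV = (55.3 kPa)(60.1 − 28.5 L) = 1747 J.
Step 2 (isochoric): W = 0 (constant volume).
W_total = 1747 + 0 = 1747 J.

W_total ≈ 1750 J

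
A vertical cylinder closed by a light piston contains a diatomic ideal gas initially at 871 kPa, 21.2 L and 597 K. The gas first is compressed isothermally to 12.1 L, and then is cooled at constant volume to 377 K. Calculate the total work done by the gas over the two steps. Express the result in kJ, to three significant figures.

Step 1 (isothermal): W = P₁V₁ ln(V₂/V₁) = (18465) ln(12.1/21.2) = -10355 J.
Step 2 (isochoric): W = 0 (constant volume).
W_total = -10355 + 0 = -10355 J.

W_total ≈ -10.4 kJ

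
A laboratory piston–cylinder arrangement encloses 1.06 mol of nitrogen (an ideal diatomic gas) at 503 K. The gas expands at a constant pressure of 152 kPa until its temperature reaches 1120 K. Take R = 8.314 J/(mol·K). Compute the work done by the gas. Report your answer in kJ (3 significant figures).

W ≈ 5.44 kJ

Isobaric: W = P ΔV = nR ΔT.
W = (1.06)(8.314)(1120 − 503) = 5438 J.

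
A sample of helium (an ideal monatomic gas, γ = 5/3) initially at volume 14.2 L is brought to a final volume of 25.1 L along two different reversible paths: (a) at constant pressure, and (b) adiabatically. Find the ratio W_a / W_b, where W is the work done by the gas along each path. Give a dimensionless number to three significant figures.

W_a / W_b ≈ 1.62

Path (a) isobaric: W = P₁(V₂ − V₁) → W_a/(P₁V₁) = 0.7676.
Path (b) adiabatic: W = P₁V₁(1 − (V₁/V₂)^(γ−1))/(γ−1) → W_b/(P₁V₁) = 0.474.
W_a / W_b = 0.7676 / 0.474 = 1.62.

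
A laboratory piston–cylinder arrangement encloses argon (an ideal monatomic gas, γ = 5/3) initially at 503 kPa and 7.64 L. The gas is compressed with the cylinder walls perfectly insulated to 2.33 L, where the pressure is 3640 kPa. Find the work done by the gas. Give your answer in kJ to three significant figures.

W ≈ -6.96 kJ

Adiabatic: W = (P₁V₁ − P₂V₂)/(γ − 1) with γ = 5/3.
P₁V₁ = 3843 J, P₂V₂ = 8481 J.
W = (3843 − 8481) / 0.6667 = -6957 J.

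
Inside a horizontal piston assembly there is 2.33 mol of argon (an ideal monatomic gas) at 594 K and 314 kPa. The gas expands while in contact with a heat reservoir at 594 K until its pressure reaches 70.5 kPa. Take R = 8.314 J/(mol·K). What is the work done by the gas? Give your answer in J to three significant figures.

W ≈ 17200 J

Isothermal process: W = nRT ln(V₂/V₁) = nRT ln(P₁/P₂).
W = (2.33)(8.314)(594) × ln(314/70.5)
  = 11507 × ln(4.454) = 11507 × 1.494
W_by_gas = 17189 J.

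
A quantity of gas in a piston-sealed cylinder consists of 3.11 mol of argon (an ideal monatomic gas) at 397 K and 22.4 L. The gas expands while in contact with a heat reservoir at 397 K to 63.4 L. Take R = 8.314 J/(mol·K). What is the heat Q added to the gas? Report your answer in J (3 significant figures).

Isothermal ⇒ ΔU = 0, so Q = W = nRT ln(V₂/V₁).
Q = (3.11)(8.314)(397) ln(63.4/22.4) = 10265 × 1.04 = 10680 J.

Q ≈ 10700 J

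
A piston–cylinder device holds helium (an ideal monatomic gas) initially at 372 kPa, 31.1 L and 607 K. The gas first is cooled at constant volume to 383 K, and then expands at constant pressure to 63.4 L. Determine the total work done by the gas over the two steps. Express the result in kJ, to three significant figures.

Step 1 (isochoric): W = 0 (constant volume).
After step 1: P = 234.7 kPa (V unchanged).
Step 2 (isobaric): W = PΔV = (234.7 kPa)(63.4 − 31.1 L) = 7582 J.
W_total = 0 + 7582 = 7582 J.

W_total ≈ 7.58 kJ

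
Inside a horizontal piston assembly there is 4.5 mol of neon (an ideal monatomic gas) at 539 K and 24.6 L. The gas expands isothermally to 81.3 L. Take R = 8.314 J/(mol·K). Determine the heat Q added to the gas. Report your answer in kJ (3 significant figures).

Isothermal ⇒ ΔU = 0, so Q = W = nRT ln(V₂/V₁).
Q = (4.5)(8.314)(539) ln(81.3/24.6) = 20166 × 1.195 = 24106 J.

Q ≈ 24.1 kJ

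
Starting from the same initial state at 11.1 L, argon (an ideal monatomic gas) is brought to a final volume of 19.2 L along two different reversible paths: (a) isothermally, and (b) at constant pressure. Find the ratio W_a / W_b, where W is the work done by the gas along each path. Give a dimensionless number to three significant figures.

W_a / W_b ≈ 0.751

Path (a) isothermal: W = P₁V₁ ln(V₂/V₁) → W_a/(P₁V₁) = 0.548.
Path (b) isobaric: W = P₁(V₂ − V₁) → W_b/(P₁V₁) = 0.7297.
W_a / W_b = 0.548 / 0.7297 = 0.7509.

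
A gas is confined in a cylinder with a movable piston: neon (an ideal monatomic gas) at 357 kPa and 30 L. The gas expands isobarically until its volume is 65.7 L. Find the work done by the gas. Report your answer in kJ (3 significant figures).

Isobaric: W = P ΔV.
W = (357 kPa)(65.7 − 30 L) = (357)(35.7) = 12745 J.

W ≈ 12.7 kJ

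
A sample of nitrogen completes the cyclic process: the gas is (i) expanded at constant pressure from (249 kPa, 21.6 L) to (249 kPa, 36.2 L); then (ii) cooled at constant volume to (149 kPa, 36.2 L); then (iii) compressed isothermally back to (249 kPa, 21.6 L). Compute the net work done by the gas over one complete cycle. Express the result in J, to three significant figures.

Leg (i): W = PΔV = (249)(36.2 − 21.6) = 3635 J.
Leg (ii): W = 0.
Leg (iii): W = PᵢVᵢ ln(V_f/Vᵢ) = (5394) ln(21.6/36.2) = -2785 J.
W_net = 3635 − 2785 = 850.2 J.

W_net ≈ 850 J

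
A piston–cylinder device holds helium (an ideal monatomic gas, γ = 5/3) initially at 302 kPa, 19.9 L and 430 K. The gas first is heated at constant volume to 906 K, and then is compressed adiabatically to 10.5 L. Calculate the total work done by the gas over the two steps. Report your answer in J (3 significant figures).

Step 1 (isochoric): W = 0 (constant volume).
After step 1: P = 636.3 kPa (V unchanged).
Step 2 (adiabatic): W = (P₁V₁ − P₂V₂)/(γ−1) = (12663 − 19392)/0.667 = -10095 J.
W_total = 0 − 10095 = -10095 J.

W_total ≈ -10100 J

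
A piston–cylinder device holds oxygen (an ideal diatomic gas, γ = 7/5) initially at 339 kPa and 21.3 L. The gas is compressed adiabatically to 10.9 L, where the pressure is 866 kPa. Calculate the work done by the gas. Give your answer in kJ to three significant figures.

Adiabatic: W = (P₁V₁ − P₂V₂)/(γ − 1) with γ = 7/5.
P₁V₁ = 7221 J, P₂V₂ = 9439 J.
W = (7221 − 9439) / 0.4 = -5547 J.

W ≈ -5.55 kJ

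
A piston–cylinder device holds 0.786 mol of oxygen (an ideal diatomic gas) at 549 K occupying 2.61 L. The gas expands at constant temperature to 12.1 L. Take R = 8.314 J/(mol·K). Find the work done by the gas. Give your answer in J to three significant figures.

Isothermal: W = nRT ln(V₂/V₁).
W = (0.786)(8.314)(549) × ln(12.1/2.61)
  = 3588 × 1.534
W_by_gas = 5503 J.

W ≈ 5500 J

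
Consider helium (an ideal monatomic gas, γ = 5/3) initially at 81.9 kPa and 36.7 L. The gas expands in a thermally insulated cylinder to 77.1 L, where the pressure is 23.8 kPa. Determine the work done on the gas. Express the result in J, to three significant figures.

W ≈ -1760 J

Adiabatic: W = (P₁V₁ − P₂V₂)/(γ − 1) with γ = 5/3.
P₁V₁ = 3006 J, P₂V₂ = 1835 J.
W = (3006 − 1835) / 0.6667 = 1756 J.
Work on gas = −W_by = -1756 J.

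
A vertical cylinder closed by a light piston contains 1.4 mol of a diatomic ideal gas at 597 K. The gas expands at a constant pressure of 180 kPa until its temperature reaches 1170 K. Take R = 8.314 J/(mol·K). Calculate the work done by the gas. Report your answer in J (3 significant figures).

W ≈ 6670 J

Isobaric: W = P ΔV = nR ΔT.
W = (1.4)(8.314)(1170 − 597) = 6669 J.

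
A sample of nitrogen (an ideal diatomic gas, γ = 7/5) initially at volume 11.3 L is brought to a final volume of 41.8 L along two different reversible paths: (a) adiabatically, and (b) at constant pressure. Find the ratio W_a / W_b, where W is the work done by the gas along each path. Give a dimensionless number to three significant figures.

Path (a) adiabatic: W = P₁V₁(1 − (V₁/V₂)^(γ−1))/(γ−1) → W_a/(P₁V₁) = 1.019.
Path (b) isobaric: W = P₁(V₂ − V₁) → W_b/(P₁V₁) = 2.699.
W_a / W_b = 1.019 / 2.699 = 0.3773.

W_a / W_b ≈ 0.377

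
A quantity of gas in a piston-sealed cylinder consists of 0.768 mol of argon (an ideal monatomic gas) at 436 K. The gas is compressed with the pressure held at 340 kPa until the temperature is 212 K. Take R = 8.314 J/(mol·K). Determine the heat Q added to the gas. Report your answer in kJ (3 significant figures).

Isobaric: W = nRΔT = (0.768)(8.314)(-224) = -1430 J.
ΔU = nCᵥΔT with Cᵥ = 3R/2: ΔU = (0.768)(12.47)(-224) = -2145 J.
Q = ΔU + W = -2145 − 1430 = -3576 J.

Q ≈ -3.58 kJ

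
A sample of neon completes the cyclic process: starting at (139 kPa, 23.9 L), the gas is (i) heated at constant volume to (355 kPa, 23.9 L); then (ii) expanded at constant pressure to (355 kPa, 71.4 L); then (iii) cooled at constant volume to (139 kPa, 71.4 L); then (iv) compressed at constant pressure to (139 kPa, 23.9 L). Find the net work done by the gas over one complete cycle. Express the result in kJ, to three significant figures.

Constant-volume legs do no work.
W(ii) = (355)(71.4 − 23.9) = 16863 J; W(iv) = (139)(23.9 − 71.4) = -6603 J.
W_net = 16863 − 6603 = 10260 J (the clockwise enclosed area).

W_net ≈ 10.3 kJ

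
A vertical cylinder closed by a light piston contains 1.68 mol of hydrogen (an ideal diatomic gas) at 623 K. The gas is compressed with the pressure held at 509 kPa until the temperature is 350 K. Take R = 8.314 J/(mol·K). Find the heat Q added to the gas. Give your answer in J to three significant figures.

Isobaric: W = nRΔT = (1.68)(8.314)(-273) = -3813 J.
ΔU = nCᵥΔT with Cᵥ = 5R/2: ΔU = (1.68)(20.79)(-273) = -9533 J.
Q = ΔU + W = -9533 − 3813 = -13346 J.

Q ≈ -13300 J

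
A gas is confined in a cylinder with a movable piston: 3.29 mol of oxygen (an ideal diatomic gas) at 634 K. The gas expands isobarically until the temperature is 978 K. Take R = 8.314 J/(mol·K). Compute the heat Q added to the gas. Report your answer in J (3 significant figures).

Isobaric: W = nRΔT = (3.29)(8.314)(344) = 9409 J.
ΔU = nCᵥΔT with Cᵥ = 5R/2: ΔU = (3.29)(20.79)(344) = 23524 J.
Q = ΔU + W = 23524 + 9409 = 32933 J.

Q ≈ 32900 J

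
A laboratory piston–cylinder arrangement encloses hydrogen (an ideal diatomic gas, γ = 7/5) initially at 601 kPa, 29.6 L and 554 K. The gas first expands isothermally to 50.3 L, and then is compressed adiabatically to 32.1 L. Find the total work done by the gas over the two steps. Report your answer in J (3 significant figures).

Step 1 (isothermal): W = P₁V₁ ln(V₂/V₁) = (17790) ln(50.3/29.6) = 9433 J.
After step 1: P = 353.7 kPa, V = 50.3 L, T = 554 K.
Step 2 (adiabatic): W = (P₁V₁ − P₂V₂)/(γ−1) = (17790 − 21291)/0.4 = -8753 J.
W_total = 9433 − 8753 = 679.7 J.

W_total ≈ 680 J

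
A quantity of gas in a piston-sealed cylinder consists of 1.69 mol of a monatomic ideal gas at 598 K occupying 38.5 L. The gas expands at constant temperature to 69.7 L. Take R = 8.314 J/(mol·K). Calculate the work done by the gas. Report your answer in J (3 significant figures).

W ≈ 4990 J

Isothermal: W = nRT ln(V₂/V₁).
W = (1.69)(8.314)(598) × ln(69.7/38.5)
  = 8402 × 0.5935
W_by_gas = 4987 J.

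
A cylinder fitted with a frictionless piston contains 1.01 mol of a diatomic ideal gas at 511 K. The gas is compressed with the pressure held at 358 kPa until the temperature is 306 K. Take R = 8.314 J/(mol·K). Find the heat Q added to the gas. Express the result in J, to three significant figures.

Isobaric: W = nRΔT = (1.01)(8.314)(-205) = -1721 J.
ΔU = nCᵥΔT with Cᵥ = 5R/2: ΔU = (1.01)(20.79)(-205) = -4304 J.
Q = ΔU + W = -4304 − 1721 = -6025 J.

Q ≈ -6020 J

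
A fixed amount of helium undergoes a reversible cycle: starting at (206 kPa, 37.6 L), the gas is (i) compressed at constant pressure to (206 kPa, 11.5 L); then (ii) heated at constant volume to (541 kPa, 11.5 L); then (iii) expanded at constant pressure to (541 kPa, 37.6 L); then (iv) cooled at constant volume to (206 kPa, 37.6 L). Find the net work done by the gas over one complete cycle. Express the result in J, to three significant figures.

Constant-volume legs do no work.
W(i) = (206)(11.5 − 37.6) = -5377 J; W(iii) = (541)(37.6 − 11.5) = 14120 J.
W_net = -5377 + 14120 = 8744 J (the clockwise enclosed area).

W_net ≈ 8740 J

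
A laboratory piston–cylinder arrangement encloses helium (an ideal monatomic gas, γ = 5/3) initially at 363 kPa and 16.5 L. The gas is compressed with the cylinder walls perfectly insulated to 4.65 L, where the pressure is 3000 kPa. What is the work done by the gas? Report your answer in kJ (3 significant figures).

W ≈ -11.9 kJ

Adiabatic: W = (P₁V₁ − P₂V₂)/(γ − 1) with γ = 5/3.
P₁V₁ = 5990 J, P₂V₂ = 13950 J.
W = (5990 − 13950) / 0.6667 = -11941 J.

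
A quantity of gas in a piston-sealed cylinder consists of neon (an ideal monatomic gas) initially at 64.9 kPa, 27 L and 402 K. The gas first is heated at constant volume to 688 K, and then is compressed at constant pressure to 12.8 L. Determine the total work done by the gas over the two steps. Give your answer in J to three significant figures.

Step 1 (isochoric): W = 0 (constant volume).
After step 1: P = 111.1 kPa (V unchanged).
Step 2 (isobaric): W = PΔV = (111.1 kPa)(12.8 − 27 L) = -1577 J.
W_total = 0 − 1577 = -1577 J.

W_total ≈ -1580 J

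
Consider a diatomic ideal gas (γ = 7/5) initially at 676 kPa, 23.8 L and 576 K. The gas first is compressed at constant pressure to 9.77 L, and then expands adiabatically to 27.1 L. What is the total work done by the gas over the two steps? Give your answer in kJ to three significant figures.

Step 1 (isobaric): W = PΔV = (676 kPa)(9.77 − 23.8 L) = -9484 J.
After step 1: P = 676 kPa, V = 9.77 L, T = 236.5 K.
Step 2 (adiabatic): W = (P₁V₁ − P₂V₂)/(γ−1) = (6605 − 4391)/0.4 = 5533 J.
W_total = -9484 + 5533 = -3952 J.

W_total ≈ -3.95 kJ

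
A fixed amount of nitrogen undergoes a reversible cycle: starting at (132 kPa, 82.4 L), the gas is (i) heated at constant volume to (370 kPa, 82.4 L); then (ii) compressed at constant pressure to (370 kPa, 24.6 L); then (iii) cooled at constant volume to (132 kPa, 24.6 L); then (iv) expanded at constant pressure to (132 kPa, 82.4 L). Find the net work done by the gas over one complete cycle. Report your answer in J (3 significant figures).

Constant-volume legs do no work.
W(ii) = (370)(24.6 − 82.4) = -21386 J; W(iv) = (132)(82.4 − 24.6) = 7630 J.
W_net = -21386 + 7630 = -13756 J (the counter-clockwise enclosed area).

W_net ≈ -13800 J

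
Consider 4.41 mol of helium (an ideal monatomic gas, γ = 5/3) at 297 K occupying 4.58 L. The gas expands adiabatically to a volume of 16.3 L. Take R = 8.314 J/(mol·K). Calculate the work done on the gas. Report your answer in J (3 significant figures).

Adiabatic: TV^(γ−1) = const with γ = 5/3.
T₂ = T₁ (V₁/V₂)^(γ−1) = 297 × (4.58/16.3)^0.667 = 297 × 0.429 = 127.4 K.
W_by = nCᵥ(T₁ − T₂) = (4.41)(12.47)(297 − 127.4) = 9327 J.
Work on gas = −W_by = -9327 J.

W ≈ -9330 J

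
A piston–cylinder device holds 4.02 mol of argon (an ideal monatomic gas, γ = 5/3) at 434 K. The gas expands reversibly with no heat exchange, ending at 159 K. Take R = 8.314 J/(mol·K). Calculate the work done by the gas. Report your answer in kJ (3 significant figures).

Adiabatic ⇒ Q = 0, so W_by = −ΔU = nCᵥ(T₁ − T₂).
Cᵥ = 3R/2 = 12.47 J/(mol·K).
W = (4.02)(12.47)(434 − 159) = 13787 J.

W ≈ 13.8 kJ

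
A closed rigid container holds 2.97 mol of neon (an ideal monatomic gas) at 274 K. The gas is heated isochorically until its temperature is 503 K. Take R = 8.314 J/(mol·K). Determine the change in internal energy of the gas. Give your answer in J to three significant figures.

ΔU ≈ 8480 J

Constant volume ⇒ W = 0, so Q = ΔU = nCᵥΔT with Cᵥ = 3R/2 = 12.47 J/(mol·K).
ΔU = (2.97)(12.47)(503 − 274) = 8482 J.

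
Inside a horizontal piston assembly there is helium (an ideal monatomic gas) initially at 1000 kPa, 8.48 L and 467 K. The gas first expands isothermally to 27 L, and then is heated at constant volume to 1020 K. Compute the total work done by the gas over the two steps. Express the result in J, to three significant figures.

Step 1 (isothermal): W = P₁V₁ ln(V₂/V₁) = (8480) ln(27/8.48) = 9821 J.
Step 2 (isochoric): W = 0 (constant volume).
W_total = 9821 + 0 = 9821 J.

W_total ≈ 9820 J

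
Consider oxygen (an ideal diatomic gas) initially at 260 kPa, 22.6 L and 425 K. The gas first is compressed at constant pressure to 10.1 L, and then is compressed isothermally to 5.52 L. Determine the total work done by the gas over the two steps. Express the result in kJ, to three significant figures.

W_total ≈ -4.84 kJ

Step 1 (isobaric): W = PΔV = (260 kPa)(10.1 − 22.6 L) = -3250 J.
After step 1: P = 260 kPa, V = 10.1 L, T = 189.9 K.
Step 2 (isothermal): W = P₁V₁ ln(V₂/V₁) = (2626) ln(5.52/10.1) = -1587 J.
W_total = -3250 − 1587 = -4837 J.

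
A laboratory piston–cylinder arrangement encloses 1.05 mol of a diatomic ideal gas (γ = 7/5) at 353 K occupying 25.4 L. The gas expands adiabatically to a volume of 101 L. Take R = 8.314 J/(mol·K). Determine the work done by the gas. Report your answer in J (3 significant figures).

W ≈ 3270 J

Adiabatic: TV^(γ−1) = const with γ = 7/5.
T₂ = T₁ (V₁/V₂)^(γ−1) = 353 × (25.4/101)^0.4 = 353 × 0.5757 = 203.2 K.
W_by = nCᵥ(T₁ − T₂) = (1.05)(20.79)(353 − 203.2) = 3269 J.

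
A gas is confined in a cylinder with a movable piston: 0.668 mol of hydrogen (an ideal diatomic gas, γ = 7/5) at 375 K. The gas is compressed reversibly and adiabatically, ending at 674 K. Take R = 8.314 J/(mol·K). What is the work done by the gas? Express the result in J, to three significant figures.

Adiabatic ⇒ Q = 0, so W_by = −ΔU = nCᵥ(T₁ − T₂).
Cᵥ = 5R/2 = 20.79 J/(mol·K).
W = (0.668)(20.79)(375 − 674) = -4151 J.

W ≈ -4150 J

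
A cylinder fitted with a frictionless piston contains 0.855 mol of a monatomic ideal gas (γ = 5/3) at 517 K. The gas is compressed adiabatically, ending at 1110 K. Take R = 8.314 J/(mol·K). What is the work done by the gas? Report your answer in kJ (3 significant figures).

W ≈ -6.32 kJ

Adiabatic ⇒ Q = 0, so W_by = −ΔU = nCᵥ(T₁ − T₂).
Cᵥ = 3R/2 = 12.47 J/(mol·K).
W = (0.855)(12.47)(517 − 1110) = -6323 J.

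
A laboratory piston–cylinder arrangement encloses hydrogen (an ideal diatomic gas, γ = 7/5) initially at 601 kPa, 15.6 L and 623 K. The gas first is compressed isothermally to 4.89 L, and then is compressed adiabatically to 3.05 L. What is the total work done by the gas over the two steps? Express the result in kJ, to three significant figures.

W_total ≈ -15.7 kJ

Step 1 (isothermal): W = P₁V₁ ln(V₂/V₁) = (9376) ln(4.89/15.6) = -10876 J.
After step 1: P = 1917 kPa, V = 4.89 L, T = 623 K.
Step 2 (adiabatic): W = (P₁V₁ − P₂V₂)/(γ−1) = (9376 − 11324)/0.4 = -4871 J.
W_total = -10876 − 4871 = -15748 J.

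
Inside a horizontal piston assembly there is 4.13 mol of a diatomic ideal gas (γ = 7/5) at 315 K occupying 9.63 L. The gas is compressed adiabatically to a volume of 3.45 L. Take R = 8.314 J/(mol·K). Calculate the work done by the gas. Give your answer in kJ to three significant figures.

Adiabatic: TV^(γ−1) = const with γ = 7/5.
T₂ = T₁ (V₁/V₂)^(γ−1) = 315 × (9.63/3.45)^0.4 = 315 × 1.508 = 474.9 K.
W_by = nCᵥ(T₁ − T₂) = (4.13)(20.79)(315 − 474.9) = -13729 J.

W ≈ -13.7 kJ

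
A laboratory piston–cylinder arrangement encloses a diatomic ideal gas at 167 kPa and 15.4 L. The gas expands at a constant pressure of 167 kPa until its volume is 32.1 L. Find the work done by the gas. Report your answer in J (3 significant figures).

W ≈ 2790 J

Isobaric: W = P ΔV.
W = (167 kPa)(32.1 − 15.4 L) = (167)(16.7) = 2789 J.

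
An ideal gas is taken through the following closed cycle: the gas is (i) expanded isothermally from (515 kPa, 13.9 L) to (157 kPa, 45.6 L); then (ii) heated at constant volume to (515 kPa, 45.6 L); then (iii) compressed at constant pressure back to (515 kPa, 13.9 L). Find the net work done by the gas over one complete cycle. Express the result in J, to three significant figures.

W_net ≈ -7820 J

Leg (i): W = PᵢVᵢ ln(V_f/Vᵢ) = (7158) ln(45.6/13.9) = 8504 J.
Leg (ii): W = 0.
Leg (iii): W = PΔV = (515)(13.9 − 45.6) = -16326 J.
W_net = 8504 − 16326 = -7821 J.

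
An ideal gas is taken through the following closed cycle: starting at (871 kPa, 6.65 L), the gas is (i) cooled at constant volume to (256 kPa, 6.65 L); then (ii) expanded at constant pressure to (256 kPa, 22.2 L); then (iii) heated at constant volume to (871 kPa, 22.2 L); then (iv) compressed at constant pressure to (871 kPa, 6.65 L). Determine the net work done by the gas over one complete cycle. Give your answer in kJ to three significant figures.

Constant-volume legs do no work.
W(ii) = (256)(22.2 − 6.65) = 3981 J; W(iv) = (871)(6.65 − 22.2) = -13544 J.
W_net = 3981 − 13544 = -9563 J (the counter-clockwise enclosed area).

W_net ≈ -9.56 kJ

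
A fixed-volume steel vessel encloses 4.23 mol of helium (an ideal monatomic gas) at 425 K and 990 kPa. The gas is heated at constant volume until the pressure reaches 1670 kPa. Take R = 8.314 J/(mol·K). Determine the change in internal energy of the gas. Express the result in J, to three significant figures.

Constant volume ⇒ W = 0, so Q = ΔU = nCᵥΔT with Cᵥ = 3R/2 = 12.47 J/(mol·K).
At constant V, T₂/T₁ = P₂/P₁ ⇒ ΔT = T₁(P₂/P₁ − 1) = 425·(1670/990 − 1) = 291.9 K.
ΔU = (4.23)(12.47)(291.9) = 15399 J.

ΔU ≈ 15400 J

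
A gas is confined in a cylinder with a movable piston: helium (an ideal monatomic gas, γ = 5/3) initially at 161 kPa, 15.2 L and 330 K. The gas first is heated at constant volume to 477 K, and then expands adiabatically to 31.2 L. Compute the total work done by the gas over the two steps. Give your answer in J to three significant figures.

Step 1 (isochoric): W = 0 (constant volume).
After step 1: P = 232.7 kPa (V unchanged).
Step 2 (adiabatic): W = (P₁V₁ − P₂V₂)/(γ−1) = (3537 − 2190)/0.667 = 2021 J.
W_total = 0 + 2021 = 2021 J.

W_total ≈ 2020 J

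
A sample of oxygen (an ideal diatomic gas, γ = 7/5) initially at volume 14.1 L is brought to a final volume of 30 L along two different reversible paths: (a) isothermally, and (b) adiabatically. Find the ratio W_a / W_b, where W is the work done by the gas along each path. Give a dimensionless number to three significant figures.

Path (a) isothermal: W = P₁V₁ ln(V₂/V₁) → W_a/(P₁V₁) = 0.755.
Path (b) adiabatic: W = P₁V₁(1 − (V₁/V₂)^(γ−1))/(γ−1) → W_b/(P₁V₁) = 0.6517.
W_a / W_b = 0.755 / 0.6517 = 1.159.

W_a / W_b ≈ 1.16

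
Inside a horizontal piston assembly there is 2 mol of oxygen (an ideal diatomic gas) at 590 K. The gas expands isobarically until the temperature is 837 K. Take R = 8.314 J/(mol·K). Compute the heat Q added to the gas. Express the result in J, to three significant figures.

Isobaric: W = nRΔT = (2)(8.314)(247) = 4107 J.
ΔU = nCᵥΔT with Cᵥ = 5R/2: ΔU = (2)(20.79)(247) = 10268 J.
Q = ΔU + W = 10268 + 4107 = 14375 J.

Q ≈ 14400 J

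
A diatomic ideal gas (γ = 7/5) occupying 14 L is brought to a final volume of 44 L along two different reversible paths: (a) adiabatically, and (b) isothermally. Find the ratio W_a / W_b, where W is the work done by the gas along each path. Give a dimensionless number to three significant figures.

W_a / W_b ≈ 0.802

Path (a) adiabatic: W = P₁V₁(1 − (V₁/V₂)^(γ−1))/(γ−1) → W_a/(P₁V₁) = 0.9187.
Path (b) isothermal: W = P₁V₁ ln(V₂/V₁) → W_b/(P₁V₁) = 1.145.
W_a / W_b = 0.9187 / 1.145 = 0.8023.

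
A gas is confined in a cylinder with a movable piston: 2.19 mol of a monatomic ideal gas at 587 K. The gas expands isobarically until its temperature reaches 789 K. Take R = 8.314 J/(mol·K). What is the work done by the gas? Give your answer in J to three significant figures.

Isobaric: W = P ΔV = nR ΔT.
W = (2.19)(8.314)(789 − 587) = 3678 J.

W ≈ 3680 J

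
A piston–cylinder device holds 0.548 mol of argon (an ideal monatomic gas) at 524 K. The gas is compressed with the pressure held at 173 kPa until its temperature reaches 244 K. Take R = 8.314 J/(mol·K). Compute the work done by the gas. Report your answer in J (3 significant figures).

Isobaric: W = P ΔV = nR ΔT.
W = (0.548)(8.314)(244 − 524) = -1276 J.

W ≈ -1280 J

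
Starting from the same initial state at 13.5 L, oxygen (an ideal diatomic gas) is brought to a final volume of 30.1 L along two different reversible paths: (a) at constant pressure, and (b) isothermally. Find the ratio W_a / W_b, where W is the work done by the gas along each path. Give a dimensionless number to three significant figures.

W_a / W_b ≈ 1.53

Path (a) isobaric: W = P₁(V₂ − V₁) → W_a/(P₁V₁) = 1.23.
Path (b) isothermal: W = P₁V₁ ln(V₂/V₁) → W_b/(P₁V₁) = 0.8018.
W_a / W_b = 1.23 / 0.8018 = 1.534.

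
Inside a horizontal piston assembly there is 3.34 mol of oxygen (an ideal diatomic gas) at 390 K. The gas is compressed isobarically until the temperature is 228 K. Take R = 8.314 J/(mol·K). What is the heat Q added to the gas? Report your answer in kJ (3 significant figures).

Q ≈ -15.7 kJ

Isobaric: W = nRΔT = (3.34)(8.314)(-162) = -4499 J.
ΔU = nCᵥΔT with Cᵥ = 5R/2: ΔU = (3.34)(20.79)(-162) = -11246 J.
Q = ΔU + W = -11246 − 4499 = -15745 J.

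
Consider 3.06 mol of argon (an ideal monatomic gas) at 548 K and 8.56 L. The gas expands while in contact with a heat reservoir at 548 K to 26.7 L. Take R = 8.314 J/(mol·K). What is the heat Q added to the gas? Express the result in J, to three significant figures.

Isothermal ⇒ ΔU = 0, so Q = W = nRT ln(V₂/V₁).
Q = (3.06)(8.314)(548) ln(26.7/8.56) = 13942 × 1.138 = 15859 J.

Q ≈ 15900 J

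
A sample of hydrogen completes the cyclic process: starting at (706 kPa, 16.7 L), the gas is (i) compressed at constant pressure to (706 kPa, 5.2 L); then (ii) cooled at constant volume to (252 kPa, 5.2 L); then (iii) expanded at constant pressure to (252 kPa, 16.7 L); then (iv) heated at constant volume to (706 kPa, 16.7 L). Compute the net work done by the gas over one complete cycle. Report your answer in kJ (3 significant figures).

W_net ≈ -5.22 kJ

Constant-volume legs do no work.
W(i) = (706)(5.2 − 16.7) = -8119 J; W(iii) = (252)(16.7 − 5.2) = 2898 J.
W_net = -8119 + 2898 = -5221 J (the counter-clockwise enclosed area).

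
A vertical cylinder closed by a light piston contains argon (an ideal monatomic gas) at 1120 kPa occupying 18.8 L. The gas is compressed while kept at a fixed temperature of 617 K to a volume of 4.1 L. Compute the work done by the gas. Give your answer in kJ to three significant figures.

W ≈ -32.1 kJ

Isothermal: W = nRT ln(V₂/V₁) = P₁V₁ ln(V₂/V₁).
P₁V₁ = (1120 kPa)(18.8 L) = 21056 J.
W = 21056 × ln(4.1/18.8) = 21056 × -1.523
W_by_gas = -32066 J.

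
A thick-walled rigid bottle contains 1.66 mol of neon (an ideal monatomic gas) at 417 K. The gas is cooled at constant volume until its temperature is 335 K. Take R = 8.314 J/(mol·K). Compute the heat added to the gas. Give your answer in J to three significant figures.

Constant volume ⇒ W = 0, so Q = ΔU = nCᵥΔT with Cᵥ = 3R/2 = 12.47 J/(mol·K).
ΔU = (1.66)(12.47)(335 − 417) = -1698 J.

Q ≈ -1700 J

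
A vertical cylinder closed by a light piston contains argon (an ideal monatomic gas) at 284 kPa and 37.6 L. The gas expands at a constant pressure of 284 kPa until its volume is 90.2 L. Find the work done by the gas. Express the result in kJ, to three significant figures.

Isobaric: W = P ΔV.
W = (284 kPa)(90.2 − 37.6 L) = (284)(52.6) = 14938 J.

W ≈ 14.9 kJ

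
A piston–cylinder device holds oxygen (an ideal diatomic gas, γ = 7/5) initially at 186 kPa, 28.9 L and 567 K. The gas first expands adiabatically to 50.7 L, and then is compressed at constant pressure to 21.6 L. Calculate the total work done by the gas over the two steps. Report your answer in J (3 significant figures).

W_total ≈ 242 J

Step 1 (adiabatic): W = (P₁V₁ − P₂V₂)/(γ−1) = (5375 − 4293)/0.4 = 2706 J.
After step 1: P = 84.68 kPa, V = 50.7 L, T = 452.8 K.
Step 2 (isobaric): W = PΔV = (84.68 kPa)(21.6 − 50.7 L) = -2464 J.
W_total = 2706 − 2464 = 241.8 J.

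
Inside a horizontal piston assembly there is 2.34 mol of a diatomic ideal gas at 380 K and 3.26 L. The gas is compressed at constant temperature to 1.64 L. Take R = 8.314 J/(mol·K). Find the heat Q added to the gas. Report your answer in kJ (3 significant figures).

Isothermal ⇒ ΔU = 0, so Q = W = nRT ln(V₂/V₁).
Q = (2.34)(8.314)(380) ln(1.64/3.26) = 7393 × -0.687 = -5079 J.

Q ≈ -5.08 kJ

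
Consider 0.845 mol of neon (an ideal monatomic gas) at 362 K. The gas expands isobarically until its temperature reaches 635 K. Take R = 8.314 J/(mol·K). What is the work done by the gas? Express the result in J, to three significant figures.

Isobaric: W = P ΔV = nR ΔT.
W = (0.845)(8.314)(635 − 362) = 1918 J.

W ≈ 1920 J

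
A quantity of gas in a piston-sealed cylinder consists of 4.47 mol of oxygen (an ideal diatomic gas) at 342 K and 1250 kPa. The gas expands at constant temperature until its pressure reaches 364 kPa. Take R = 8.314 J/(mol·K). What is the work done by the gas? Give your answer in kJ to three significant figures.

W ≈ 15.7 kJ

Isothermal process: W = nRT ln(V₂/V₁) = nRT ln(P₁/P₂).
W = (4.47)(8.314)(342) × ln(1250/364)
  = 12710 × ln(3.434) = 12710 × 1.234
W_by_gas = 15681 J.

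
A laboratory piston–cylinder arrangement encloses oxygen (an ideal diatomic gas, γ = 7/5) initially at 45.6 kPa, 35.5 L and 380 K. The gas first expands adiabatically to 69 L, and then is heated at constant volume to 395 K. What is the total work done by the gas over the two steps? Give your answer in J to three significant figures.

Step 1 (adiabatic): W = (P₁V₁ − P₂V₂)/(γ−1) = (1619 − 1241)/0.4 = 944.7 J.
Step 2 (isochoric): W = 0 (constant volume).
W_total = 944.7 + 0 = 944.7 J.

W_total ≈ 945 J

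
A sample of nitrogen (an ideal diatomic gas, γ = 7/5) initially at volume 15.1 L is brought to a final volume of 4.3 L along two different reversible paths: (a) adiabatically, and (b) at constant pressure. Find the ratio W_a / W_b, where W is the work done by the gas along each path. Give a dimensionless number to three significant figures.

Path (a) adiabatic: W = P₁V₁(1 − (V₁/V₂)^(γ−1))/(γ−1) → W_a/(P₁V₁) = -1.632.
Path (b) isobaric: W = P₁(V₂ − V₁) → W_b/(P₁V₁) = -0.7152.
W_a / W_b = -1.632 / -0.7152 = 2.282.

W_a / W_b ≈ 2.28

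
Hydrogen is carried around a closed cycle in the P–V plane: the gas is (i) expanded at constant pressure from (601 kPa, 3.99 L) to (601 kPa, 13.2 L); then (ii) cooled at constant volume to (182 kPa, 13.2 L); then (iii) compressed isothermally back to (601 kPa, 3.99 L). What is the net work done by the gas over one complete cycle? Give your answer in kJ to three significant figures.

Leg (i): W = PΔV = (601)(13.2 − 3.99) = 5535 J.
Leg (ii): W = 0.
Leg (iii): W = PᵢVᵢ ln(V_f/Vᵢ) = (2402) ln(3.99/13.2) = -2874 J.
W_net = 5535 − 2874 = 2661 J.

W_net ≈ 2.66 kJ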